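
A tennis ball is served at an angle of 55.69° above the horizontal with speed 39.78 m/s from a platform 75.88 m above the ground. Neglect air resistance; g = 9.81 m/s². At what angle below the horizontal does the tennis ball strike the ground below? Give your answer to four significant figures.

v_x = 39.78 cos 55.69° = 22.423 m/s.
At impact |v_y| = √(v_y0² + 2 g h) = √(32.858² + 2×9.81×75.88) = 50.680 m/s.
Angle below horizontal = arctan(|v_y| / v_x) = arctan(50.680 / 22.423) = 66.13°.

66.13°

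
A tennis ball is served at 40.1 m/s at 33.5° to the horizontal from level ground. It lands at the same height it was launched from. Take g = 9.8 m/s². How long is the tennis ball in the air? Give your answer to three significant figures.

Vertical component: v_y = 40.1 sin 33.5° = 22.13 m/s.
For a projectile landing at launch height, time of flight is t = 2 v_y / g = 2 × 22.13 / 9.8 = 4.52 s.

4.52 s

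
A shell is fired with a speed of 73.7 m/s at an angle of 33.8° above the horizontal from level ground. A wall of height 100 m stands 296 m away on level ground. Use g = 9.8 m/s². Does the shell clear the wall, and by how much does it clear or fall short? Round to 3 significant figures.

v_x = 73.7 cos 33.8° = 61.24 m/s; v_y0 = 73.7 sin 33.8° = 41.00 m/s.
Time to reach the wall: t = 296 / 61.24 = 4.833 s.
Height at that point: y = 41.00×4.833 − 4.900×4.833² = 83.70 m.
That is 100 − 83.70 = 16.3 m below the top of the wall, so the shell does not clear it.

No — it falls 16.3 m short of clearing the wall.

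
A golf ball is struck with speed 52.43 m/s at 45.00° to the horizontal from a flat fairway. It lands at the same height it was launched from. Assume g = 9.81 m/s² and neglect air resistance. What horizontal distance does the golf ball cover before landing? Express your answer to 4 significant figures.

280.2 m

For level ground, R = v₀² sin(2θ) / g.
sin(2 × 45.00°) = sin 90.000° = 1.000.
R = (52.43)² × 1.000 / 9.81 = 280.2 m.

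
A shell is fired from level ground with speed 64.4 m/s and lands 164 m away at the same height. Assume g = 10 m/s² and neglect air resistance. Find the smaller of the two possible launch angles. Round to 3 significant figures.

11.6°

Level-ground range: R = v₀² sin(2θ)/g ⇒ sin 2θ = R g / v₀² = 164×10/64.4² = 0.3954.
2θ = arcsin(0.3954) = 23.29° or 180° − 23.29° = 156.71°.
So θ = 11.6° or θ = 78.4°.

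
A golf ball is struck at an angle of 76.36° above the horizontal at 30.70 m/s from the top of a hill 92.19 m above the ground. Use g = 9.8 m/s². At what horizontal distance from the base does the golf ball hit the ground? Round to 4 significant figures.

60.40 m

Components: v_x = 30.70 cos 76.36° = 7.2397 m/s, v_y = 30.70 sin 76.36° = 29.834 m/s.
Vertical: 0 = 92.19 + 29.834 t − ½(9.8) t² ⇒ 4.900 t² − 29.834 t − 92.19 = 0.
t = [29.834 + √(890.07 + 1806.9)] / 9.800 = 8.3435 s.
Horizontal: R = v_x · t = 7.2397 × 8.3435 = 60.40 m.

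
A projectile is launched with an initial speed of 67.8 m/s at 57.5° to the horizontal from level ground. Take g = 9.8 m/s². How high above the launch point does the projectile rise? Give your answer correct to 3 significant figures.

167 m

Vertical component of launch velocity: v_y = 67.8 sin 57.5° = 57.18 m/s.
At the highest point the vertical velocity is zero, so v_y² = 2 g h_max.
h_max = (57.18)² / (2 × 9.8) = 3270 / 19.60 = 167 m.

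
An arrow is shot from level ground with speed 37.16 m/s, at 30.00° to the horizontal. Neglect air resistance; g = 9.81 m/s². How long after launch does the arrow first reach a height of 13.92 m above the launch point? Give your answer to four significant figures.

1.028 s

v_y0 = 37.16 sin 30.00° = 18.580 m/s.
Set y = v_y0 t − ½ g t² = 13.92: 4.905 t² − 18.580 t + 13.92 = 0.
t = [18.580 ± √(345.22 − 273.11)] / 9.81 = (18.580 ± 8.4918) / 9.81, giving t = 1.028 s or t = 2.760 s.
The arrow is on the way up at the first time, so t = 1.028 s.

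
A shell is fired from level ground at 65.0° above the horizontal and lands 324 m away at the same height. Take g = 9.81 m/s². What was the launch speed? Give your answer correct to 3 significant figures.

64.4 m/s

On level ground, R = v₀² sin(2θ) / g, so v₀ = √(R g / sin 2θ).
sin(2 × 65.0°) = 0.7660.
v₀ = √(324 × 9.81 / 0.7660) = √4149 = 64.4 m/s.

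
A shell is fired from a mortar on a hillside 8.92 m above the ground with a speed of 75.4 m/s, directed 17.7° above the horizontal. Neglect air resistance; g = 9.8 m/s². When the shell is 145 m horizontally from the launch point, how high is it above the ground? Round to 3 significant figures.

35.2 m

v_x = 75.4 cos 17.7° = 71.83 m/s, v_y0 = 75.4 sin 17.7° = 22.92 m/s.
Time to reach x = 145 m: t = x / v_x = 145 / 71.83 = 2.019 s.
y = 8.92 + v_y0 t − ½ g t² = 8.92 + 22.92×2.019 − 4.900×2.019² = 35.2 m.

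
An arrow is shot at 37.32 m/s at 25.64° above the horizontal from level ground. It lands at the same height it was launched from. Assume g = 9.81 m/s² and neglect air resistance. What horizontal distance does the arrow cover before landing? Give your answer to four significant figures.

Components: v_x = 37.32 cos 25.64° = 33.645 m/s, v_y = 37.32 sin 25.64° = 16.149 m/s.
Time of flight (same landing height): t = 2 v_y / g = 2 × 16.149 / 9.81 = 3.2924 s.
Range: R = v_x · t = 33.645 × 3.2924 = 110.8 m.

110.8 m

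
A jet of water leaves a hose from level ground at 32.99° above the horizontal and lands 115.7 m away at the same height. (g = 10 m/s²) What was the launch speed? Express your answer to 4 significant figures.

On level ground, R = v₀² sin(2θ) / g, so v₀ = √(R g / sin 2θ).
sin(2 × 32.99°) = 0.9134.
v₀ = √(115.7 × 10 / 0.9134) = √1266.7 = 35.59 m/s.

35.59 m/s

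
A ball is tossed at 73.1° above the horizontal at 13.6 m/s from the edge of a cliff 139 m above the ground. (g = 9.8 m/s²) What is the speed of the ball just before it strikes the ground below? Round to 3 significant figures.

53.9 m/s

v_x = 13.6 cos 73.1° = 3.954 m/s is unchanged throughout.
For the vertical component, v_y² = v_y0² + 2 g h = (13.01)² + 2×9.8×139 = 2894, so |v_y| = 53.80 m/s.
Impact speed = √(v_x² + v_y²) = √(15.63 + 2894) = 53.9 m/s.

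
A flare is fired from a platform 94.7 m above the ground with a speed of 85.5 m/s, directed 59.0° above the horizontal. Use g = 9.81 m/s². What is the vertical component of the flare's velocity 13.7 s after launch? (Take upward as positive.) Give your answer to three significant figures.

-61.1 m/s

Initial vertical component: v_y0 = 85.5 sin 59.0° = 73.29 m/s.
v_y(t) = v_y0 − g t = 73.29 − 9.81 × 13.7 = -61.1 m/s.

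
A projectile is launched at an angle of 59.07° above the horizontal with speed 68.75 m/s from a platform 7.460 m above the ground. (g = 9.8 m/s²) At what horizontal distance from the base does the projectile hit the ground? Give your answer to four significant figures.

Components: v_x = 68.75 cos 59.07° = 35.337 m/s, v_y = 68.75 sin 59.07° = 58.973 m/s.
Vertical: 0 = 7.460 + 58.973 t − ½(9.8) t² ⇒ 4.900 t² − 58.973 t − 7.460 = 0.
t = [58.973 + √(3477.8 + 146.22)] / 9.800 = 12.160 s.
Horizontal: R = v_x · t = 35.337 × 12.160 = 429.7 m.

429.7 m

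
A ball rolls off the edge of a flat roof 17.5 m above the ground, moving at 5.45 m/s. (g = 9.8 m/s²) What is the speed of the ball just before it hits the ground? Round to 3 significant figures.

19.3 m/s

Fall time: t = √(2 × 17.5 / 9.8) = 1.890 s.
At impact: v_x = 5.45 m/s (unchanged), v_y = g t = 9.8 × 1.890 = 18.52 m/s.
Speed = √(v_x² + v_y²) = √(29.70 + 343.0) = 19.3 m/s.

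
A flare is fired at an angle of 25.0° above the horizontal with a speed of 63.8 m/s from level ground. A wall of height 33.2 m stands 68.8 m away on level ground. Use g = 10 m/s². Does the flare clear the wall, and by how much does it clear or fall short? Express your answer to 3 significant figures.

v_x = 63.8 cos 25.0° = 57.82 m/s; v_y0 = 63.8 sin 25.0° = 26.96 m/s.
Time to reach the wall: t = 68.8 / 57.82 = 1.190 s.
Height at that point: y = 26.96×1.190 − 5.000×1.190² = 25.00 m.
That is 33.2 − 25.00 = 8.20 m below the top of the wall, so the flare does not clear it.

No — it falls 8.20 m short of clearing the wall.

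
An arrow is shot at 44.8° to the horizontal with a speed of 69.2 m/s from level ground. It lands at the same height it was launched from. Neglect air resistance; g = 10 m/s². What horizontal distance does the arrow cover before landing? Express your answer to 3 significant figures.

479 m

Components: v_x = 69.2 cos 44.8° = 49.10 m/s, v_y = 69.2 sin 44.8° = 48.76 m/s.
Time of flight (same landing height): t = 2 v_y / g = 2 × 48.76 / 10 = 9.752 s.
Range: R = v_x · t = 49.10 × 9.752 = 479 m.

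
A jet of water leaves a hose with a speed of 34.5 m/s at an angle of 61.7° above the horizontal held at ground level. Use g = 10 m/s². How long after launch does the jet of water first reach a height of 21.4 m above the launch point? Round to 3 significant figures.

v_y0 = 34.5 sin 61.7° = 30.38 m/s.
Set y = v_y0 t − ½ g t² = 21.4: 5.000 t² − 30.38 t + 21.4 = 0.
t = [30.38 ± √(922.9 − 428.0)] / 10 = (30.38 ± 22.25) / 10, giving t = 0.813 s or t = 5.26 s.
The jet of water is on the way up at the first time, so t = 0.813 s.

0.813 s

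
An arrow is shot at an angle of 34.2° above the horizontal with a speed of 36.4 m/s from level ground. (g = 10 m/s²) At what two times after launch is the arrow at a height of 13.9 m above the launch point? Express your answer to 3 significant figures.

v_y0 = 36.4 sin 34.2° = 20.46 m/s.
Set y = v_y0 t − ½ g t² = 13.9: 5.000 t² − 20.46 t + 13.9 = 0.
t = [20.46 ± √(418.6 − 278.0)] / 10 = (20.46 ± 11.86) / 10, giving t = 0.860 s or t = 3.23 s.
So the arrow is at 13.9 m at t = 0.860 s (rising) and t = 3.23 s (falling).

0.860 s and 3.23 s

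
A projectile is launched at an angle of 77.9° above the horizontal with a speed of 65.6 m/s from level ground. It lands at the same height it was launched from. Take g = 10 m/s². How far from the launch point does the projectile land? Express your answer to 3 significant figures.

176 m

For level ground, R = v₀² sin(2θ) / g.
sin(2 × 77.9°) = sin 155.8° = 0.4099.
R = (65.6)² × 0.4099 / 10 = 176 m.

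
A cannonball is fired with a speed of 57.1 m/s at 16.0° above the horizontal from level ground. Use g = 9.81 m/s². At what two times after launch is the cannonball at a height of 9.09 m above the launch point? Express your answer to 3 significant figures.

v_y0 = 57.1 sin 16.0° = 15.74 m/s.
Set y = v_y0 t − ½ g t² = 9.09: 4.905 t² − 15.74 t + 9.09 = 0.
t = [15.74 ± √(247.7 − 178.3)] / 9.81 = (15.74 ± 8.331) / 9.81, giving t = 0.755 s or t = 2.45 s.
So the cannonball is at 9.09 m at t = 0.755 s (rising) and t = 2.45 s (falling).

0.755 s and 2.45 s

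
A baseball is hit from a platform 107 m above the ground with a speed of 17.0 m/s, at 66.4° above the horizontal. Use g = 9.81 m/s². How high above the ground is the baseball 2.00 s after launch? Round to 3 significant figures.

119 m

v_y0 = 17.0 sin 66.4° = 15.58 m/s.
y(t) = 107 + v_y0 t − ½ g t² = 107 + 15.58×2.00 − ½×9.81×2.00² = 119 m.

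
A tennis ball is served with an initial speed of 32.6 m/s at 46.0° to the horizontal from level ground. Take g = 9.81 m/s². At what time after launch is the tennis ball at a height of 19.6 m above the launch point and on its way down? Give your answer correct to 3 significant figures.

v_y0 = 32.6 sin 46.0° = 23.45 m/s.
Set y = v_y0 t − ½ g t² = 19.6: 4.905 t² − 23.45 t + 19.6 = 0.
t = [23.45 ± √(549.9 − 384.6)] / 9.81 = (23.45 ± 12.86) / 9.81, giving t = 1.08 s or t = 3.70 s.
On the way down corresponds to the larger root: t = 3.70 s.

3.70 s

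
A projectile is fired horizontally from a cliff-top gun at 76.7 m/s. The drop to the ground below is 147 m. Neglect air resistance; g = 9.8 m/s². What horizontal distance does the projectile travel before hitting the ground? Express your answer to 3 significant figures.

Initial vertical velocity is zero, so the fall time comes from h = ½ g t²: t = √(2 × 147 / 9.8) = 5.477 s.
Horizontal motion is uniform at 76.7 m/s, so x = 76.7 × 5.477 = 420 m.

420 m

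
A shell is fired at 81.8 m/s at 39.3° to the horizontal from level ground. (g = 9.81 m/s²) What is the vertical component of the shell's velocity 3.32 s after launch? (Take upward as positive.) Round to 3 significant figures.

19.2 m/s

Initial vertical component: v_y0 = 81.8 sin 39.3° = 51.81 m/s.
v_y(t) = v_y0 − g t = 51.81 − 9.81 × 3.32 = 19.2 m/s.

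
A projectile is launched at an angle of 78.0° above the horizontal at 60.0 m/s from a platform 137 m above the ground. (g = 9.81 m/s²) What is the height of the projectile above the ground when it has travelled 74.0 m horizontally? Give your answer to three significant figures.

313 m

v_x = 60.0 cos 78.0° = 12.47 m/s, v_y0 = 60.0 sin 78.0° = 58.69 m/s.
Time to reach x = 74.0 m: t = x / v_x = 74.0 / 12.47 = 5.934 s.
y = 137 + v_y0 t − ½ g t² = 137 + 58.69×5.934 − 4.905×5.934² = 313 m.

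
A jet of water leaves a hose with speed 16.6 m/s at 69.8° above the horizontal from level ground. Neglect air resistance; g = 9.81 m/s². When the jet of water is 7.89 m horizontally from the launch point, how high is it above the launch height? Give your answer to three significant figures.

v_x = 16.6 cos 69.8° = 5.732 m/s, v_y0 = 16.6 sin 69.8° = 15.58 m/s.
Time to reach x = 7.89 m: t = x / v_x = 7.89 / 5.732 = 1.376 s.
y = v_y0 t − ½ g t² = 15.58×1.376 − 4.905×1.376² = 12.2 m.

12.2 m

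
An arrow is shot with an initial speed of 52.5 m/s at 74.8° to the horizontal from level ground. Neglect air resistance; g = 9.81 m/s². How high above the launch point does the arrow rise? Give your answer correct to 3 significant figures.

Vertical component of launch velocity: v_y = 52.5 sin 74.8° = 50.66 m/s.
At the highest point the vertical velocity is zero, so v_y² = 2 g h_max.
h_max = (50.66)² / (2 × 9.81) = 2566 / 19.62 = 131 m.

131 m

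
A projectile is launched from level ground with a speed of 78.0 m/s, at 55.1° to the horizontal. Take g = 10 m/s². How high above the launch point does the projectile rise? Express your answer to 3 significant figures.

205 m

Vertical component of launch velocity: v_y = 78.0 sin 55.1° = 63.97 m/s.
At the highest point the vertical velocity is zero, so v_y² = 2 g h_max.
h_max = (63.97)² / (2 × 10) = 4092 / 20.00 = 205 m.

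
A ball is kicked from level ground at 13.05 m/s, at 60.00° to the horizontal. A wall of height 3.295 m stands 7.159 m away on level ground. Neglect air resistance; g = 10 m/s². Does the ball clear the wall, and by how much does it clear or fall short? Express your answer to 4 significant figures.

Yes — it clears the wall by 3.086 m.

v_x = 13.05 cos 60.00° = 6.5250 m/s; v_y0 = 13.05 sin 60.00° = 11.302 m/s.
Time to reach the wall: t = 7.159 / 6.5250 = 1.0972 s.
Height at that point: y = 11.302×1.0972 − 5.000×1.0972² = 6.3813 m.
That is 6.3813 − 3.295 = 3.086 m above the top of the wall, so the ball clears it.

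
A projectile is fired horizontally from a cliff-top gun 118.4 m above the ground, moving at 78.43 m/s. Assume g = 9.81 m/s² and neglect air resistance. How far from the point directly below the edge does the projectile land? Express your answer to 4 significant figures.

385.3 m

Initial vertical velocity is zero, so the fall time comes from h = ½ g t²: t = √(2 × 118.4 / 9.81) = 4.9131 s.
Horizontal motion is uniform at 78.43 m/s, so x = 78.43 × 4.9131 = 385.3 m.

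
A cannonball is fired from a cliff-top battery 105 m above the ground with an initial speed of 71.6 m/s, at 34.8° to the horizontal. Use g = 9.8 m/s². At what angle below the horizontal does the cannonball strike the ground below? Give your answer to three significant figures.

46.1°

v_x = 71.6 cos 34.8° = 58.79 m/s.
At impact |v_y| = √(v_y0² + 2 g h) = √(40.86² + 2×9.8×105) = 61.05 m/s.
Angle below horizontal = arctan(|v_y| / v_x) = arctan(61.05 / 58.79) = 46.1°.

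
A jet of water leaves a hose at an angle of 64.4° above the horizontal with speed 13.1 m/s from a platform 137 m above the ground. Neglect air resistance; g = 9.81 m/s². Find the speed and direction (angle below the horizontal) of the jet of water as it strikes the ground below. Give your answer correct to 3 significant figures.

v_x = 13.1 cos 64.4° = 5.660 m/s (constant).
|v_y| at impact = √((11.81)² + 2×9.81×137) = 53.17 m/s.
Speed = √(5.660² + 53.17²) = 53.5 m/s; angle = arctan(53.17/5.660) = 83.9° below horizontal.

53.5 m/s at 83.9° below the horizontal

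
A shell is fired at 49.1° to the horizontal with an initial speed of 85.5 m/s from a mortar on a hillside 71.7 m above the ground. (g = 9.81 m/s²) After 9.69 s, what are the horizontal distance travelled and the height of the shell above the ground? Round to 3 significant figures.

x = 542 m, y = 237 m

v_x = 85.5 cos 49.1° = 55.98 m/s; v_y0 = 85.5 sin 49.1° = 64.63 m/s.
x = v_x t = 55.98 × 9.69 = 542 m.
y = 71.7 + v_y0 t − ½ g t² = 237 m.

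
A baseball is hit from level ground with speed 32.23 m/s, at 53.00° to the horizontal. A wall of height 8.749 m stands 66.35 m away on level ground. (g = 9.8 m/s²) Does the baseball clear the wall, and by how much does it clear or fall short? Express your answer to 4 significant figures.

v_x = 32.23 cos 53.00° = 19.396 m/s; v_y0 = 32.23 sin 53.00° = 25.740 m/s.
Time to reach the wall: t = 66.35 / 19.396 = 3.4208 s.
Height at that point: y = 25.740×3.4208 − 4.900×3.4208² = 30.712 m.
That is 30.712 − 8.749 = 21.96 m above the top of the wall, so the baseball clears it.

Yes — it clears the wall by 21.96 m.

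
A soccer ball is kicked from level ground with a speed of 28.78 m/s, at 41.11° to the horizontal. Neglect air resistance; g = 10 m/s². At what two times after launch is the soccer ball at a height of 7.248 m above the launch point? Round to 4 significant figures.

0.4324 s and 3.352 s

v_y0 = 28.78 sin 41.11° = 18.923 m/s.
Set y = v_y0 t − ½ g t² = 7.248: 5.000 t² − 18.923 t + 7.248 = 0.
t = [18.923 ± √(358.08 − 144.96)] / 10 = (18.923 ± 14.599) / 10, giving t = 0.4324 s or t = 3.352 s.
So the soccer ball is at 7.248 m at t = 0.4324 s (rising) and t = 3.352 s (falling).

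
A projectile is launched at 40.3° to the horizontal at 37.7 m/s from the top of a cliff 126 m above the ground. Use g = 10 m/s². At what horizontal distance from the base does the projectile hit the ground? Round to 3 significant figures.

231 m

Components: v_x = 37.7 cos 40.3° = 28.75 m/s, v_y = 37.7 sin 40.3° = 24.38 m/s.
Vertical: 0 = 126 + 24.38 t − ½(10) t² ⇒ 5.000 t² − 24.38 t − 126 = 0.
t = [24.38 + √(594.4 + 2520)] / 10.00 = 8.019 s.
Horizontal: R = v_x · t = 28.75 × 8.019 = 231 m.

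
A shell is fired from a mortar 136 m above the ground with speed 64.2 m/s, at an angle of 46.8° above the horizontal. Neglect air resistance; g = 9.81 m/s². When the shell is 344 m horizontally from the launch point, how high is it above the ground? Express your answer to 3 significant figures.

v_x = 64.2 cos 46.8° = 43.95 m/s, v_y0 = 64.2 sin 46.8° = 46.80 m/s.
Time to reach x = 344 m: t = x / v_x = 344 / 43.95 = 7.827 s.
y = 136 + v_y0 t − ½ g t² = 136 + 46.80×7.827 − 4.905×7.827² = 202 m.

202 m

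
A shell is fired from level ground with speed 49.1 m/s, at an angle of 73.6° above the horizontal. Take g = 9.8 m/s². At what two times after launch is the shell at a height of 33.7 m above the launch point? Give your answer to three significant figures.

v_y0 = 49.1 sin 73.6° = 47.10 m/s.
Set y = v_y0 t − ½ g t² = 33.7: 4.900 t² − 47.10 t + 33.7 = 0.
t = [47.10 ± √(2218 − 660.5)] / 9.8 = (47.10 ± 39.47) / 9.8, giving t = 0.779 s or t = 8.83 s.
So the shell is at 33.7 m at t = 0.779 s (rising) and t = 8.83 s (falling).

0.779 s and 8.83 s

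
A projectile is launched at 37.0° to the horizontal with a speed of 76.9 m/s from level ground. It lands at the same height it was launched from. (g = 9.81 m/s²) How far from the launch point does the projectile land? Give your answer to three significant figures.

579 m

For level ground, R = v₀² sin(2θ) / g.
sin(2 × 37.0°) = sin 74.00° = 0.9613.
R = (76.9)² × 0.9613 / 9.81 = 579 m.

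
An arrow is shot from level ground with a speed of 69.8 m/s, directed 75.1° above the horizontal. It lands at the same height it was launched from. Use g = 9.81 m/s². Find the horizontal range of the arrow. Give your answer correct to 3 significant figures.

Components: v_x = 69.8 cos 75.1° = 17.95 m/s, v_y = 69.8 sin 75.1° = 67.45 m/s.
Time of flight (same landing height): t = 2 v_y / g = 2 × 67.45 / 9.81 = 13.75 s.
Range: R = v_x · t = 17.95 × 13.75 = 247 m.

247 m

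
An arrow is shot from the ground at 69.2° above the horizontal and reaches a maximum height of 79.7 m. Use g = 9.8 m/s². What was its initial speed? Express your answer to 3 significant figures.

42.3 m/s

At maximum height v_y = 0, so (v₀ sin θ)² = 2 g H.
v₀ sin 69.2° = √(2 × 9.8 × 79.7) = 39.52 m/s.
v₀ = 39.52 / sin 69.2° = 39.52 / 0.9348 = 42.3 m/s.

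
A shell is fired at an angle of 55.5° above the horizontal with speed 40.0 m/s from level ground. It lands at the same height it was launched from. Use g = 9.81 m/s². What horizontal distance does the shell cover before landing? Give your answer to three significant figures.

152 m

Components: v_x = 40.0 cos 55.5° = 22.66 m/s, v_y = 40.0 sin 55.5° = 32.97 m/s.
Time of flight (same landing height): t = 2 v_y / g = 2 × 32.97 / 9.81 = 6.722 s.
Range: R = v_x · t = 22.66 × 6.722 = 152 m.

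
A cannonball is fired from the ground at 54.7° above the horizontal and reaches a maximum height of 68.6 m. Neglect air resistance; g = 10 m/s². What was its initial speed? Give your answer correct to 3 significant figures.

At maximum height v_y = 0, so (v₀ sin θ)² = 2 g H.
v₀ sin 54.7° = √(2 × 10 × 68.6) = 37.04 m/s.
v₀ = 37.04 / sin 54.7° = 37.04 / 0.8161 = 45.4 m/s.

45.4 m/s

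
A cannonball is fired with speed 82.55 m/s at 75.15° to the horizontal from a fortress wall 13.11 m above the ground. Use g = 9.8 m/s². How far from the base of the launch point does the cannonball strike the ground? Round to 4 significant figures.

348.0 m

Components: v_x = 82.55 cos 75.15° = 21.157 m/s, v_y = 82.55 sin 75.15° = 79.793 m/s.
Vertical: 0 = 13.11 + 79.793 t − ½(9.8) t² ⇒ 4.900 t² − 79.793 t − 13.11 = 0.
t = [79.793 + √(6366.9 + 256.96)] / 9.800 = 16.447 s.
Horizontal: R = v_x · t = 21.157 × 16.447 = 348.0 m.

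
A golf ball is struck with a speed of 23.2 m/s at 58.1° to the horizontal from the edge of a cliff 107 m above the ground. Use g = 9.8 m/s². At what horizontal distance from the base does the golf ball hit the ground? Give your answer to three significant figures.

87.0 m

Components: v_x = 23.2 cos 58.1° = 12.26 m/s, v_y = 23.2 sin 58.1° = 19.70 m/s.
Vertical: 0 = 107 + 19.70 t − ½(9.8) t² ⇒ 4.900 t² − 19.70 t − 107 = 0.
t = [19.70 + √(388.1 + 2097)] / 9.800 = 7.097 s.
Horizontal: R = v_x · t = 12.26 × 7.097 = 87.0 m.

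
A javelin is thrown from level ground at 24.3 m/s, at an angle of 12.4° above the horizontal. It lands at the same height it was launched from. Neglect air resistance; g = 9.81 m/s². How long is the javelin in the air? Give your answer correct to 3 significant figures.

1.06 s

Vertical component: v_y = 24.3 sin 12.4° = 5.218 m/s.
For a projectile landing at launch height, time of flight is t = 2 v_y / g = 2 × 5.218 / 9.81 = 1.06 s.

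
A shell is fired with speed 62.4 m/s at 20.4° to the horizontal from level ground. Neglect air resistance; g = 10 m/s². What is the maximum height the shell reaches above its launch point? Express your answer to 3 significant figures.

Vertical component of launch velocity: v_y = 62.4 sin 20.4° = 21.75 m/s.
At the highest point the vertical velocity is zero, so v_y² = 2 g h_max.
h_max = (21.75)² / (2 × 10) = 473.1 / 20.00 = 23.7 m.

23.7 m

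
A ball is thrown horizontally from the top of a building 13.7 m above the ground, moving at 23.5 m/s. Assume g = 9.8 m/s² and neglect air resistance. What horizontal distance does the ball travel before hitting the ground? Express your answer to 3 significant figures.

Initial vertical velocity is zero, so the fall time comes from h = ½ g t²: t = √(2 × 13.7 / 9.8) = 1.672 s.
Horizontal motion is uniform at 23.5 m/s, so x = 23.5 × 1.672 = 39.3 m.

39.3 m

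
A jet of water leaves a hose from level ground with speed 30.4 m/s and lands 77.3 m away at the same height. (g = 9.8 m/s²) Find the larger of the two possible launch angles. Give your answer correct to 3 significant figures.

Level-ground range: R = v₀² sin(2θ)/g ⇒ sin 2θ = R g / v₀² = 77.3×9.8/30.4² = 0.8197.
2θ = arcsin(0.8197) = 55.05° or 180° − 55.05° = 124.95°.
So θ = 27.5° or θ = 62.5°.

62.5°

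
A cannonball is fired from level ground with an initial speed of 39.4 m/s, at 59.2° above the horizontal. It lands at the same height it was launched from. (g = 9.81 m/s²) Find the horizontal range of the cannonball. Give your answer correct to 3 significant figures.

Components: v_x = 39.4 cos 59.2° = 20.17 m/s, v_y = 39.4 sin 59.2° = 33.84 m/s.
Time of flight (same landing height): t = 2 v_y / g = 2 × 33.84 / 9.81 = 6.899 s.
Range: R = v_x · t = 20.17 × 6.899 = 139 m.

139 m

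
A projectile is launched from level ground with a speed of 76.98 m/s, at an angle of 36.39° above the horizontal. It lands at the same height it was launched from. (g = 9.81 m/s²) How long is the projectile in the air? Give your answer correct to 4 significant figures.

Vertical component: v_y = 76.98 sin 36.39° = 45.671 m/s.
For a projectile landing at launch height, time of flight is t = 2 v_y / g = 2 × 45.671 / 9.81 = 9.311 s.

9.311 s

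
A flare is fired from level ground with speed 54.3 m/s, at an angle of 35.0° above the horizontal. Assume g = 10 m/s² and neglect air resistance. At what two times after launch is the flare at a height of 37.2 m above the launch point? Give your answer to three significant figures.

1.61 s and 4.62 s

v_y0 = 54.3 sin 35.0° = 31.15 m/s.
Set y = v_y0 t − ½ g t² = 37.2: 5.000 t² − 31.15 t + 37.2 = 0.
t = [31.15 ± √(970.3 − 744.0)] / 10 = (31.15 ± 15.04) / 10, giving t = 1.61 s or t = 4.62 s.
So the flare is at 37.2 m at t = 1.61 s (rising) and t = 4.62 s (falling).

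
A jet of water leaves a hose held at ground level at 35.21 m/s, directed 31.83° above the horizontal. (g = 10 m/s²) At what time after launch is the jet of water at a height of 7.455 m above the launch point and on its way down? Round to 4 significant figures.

3.256 s

v_y0 = 35.21 sin 31.83° = 18.570 m/s.
Set y = v_y0 t − ½ g t² = 7.455: 5.000 t² − 18.570 t + 7.455 = 0.
t = [18.570 ± √(344.84 − 149.10)] / 10 = (18.570 ± 13.991) / 10, giving t = 0.4579 s or t = 3.256 s.
On the way down corresponds to the larger root: t = 3.256 s.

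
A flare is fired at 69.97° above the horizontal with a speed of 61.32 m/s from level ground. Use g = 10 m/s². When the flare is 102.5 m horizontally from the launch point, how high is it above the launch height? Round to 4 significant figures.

162.1 m

v_x = 61.32 cos 69.97° = 21.003 m/s, v_y0 = 61.32 sin 69.97° = 57.611 m/s.
Time to reach x = 102.5 m: t = x / v_x = 102.5 / 21.003 = 4.8803 s.
y = v_y0 t − ½ g t² = 57.611×4.8803 − 5.000×4.8803² = 162.1 m.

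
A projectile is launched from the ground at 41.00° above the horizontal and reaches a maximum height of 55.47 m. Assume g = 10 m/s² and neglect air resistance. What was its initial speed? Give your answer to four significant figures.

50.77 m/s

At maximum height v_y = 0, so (v₀ sin θ)² = 2 g H.
v₀ sin 41.00° = √(2 × 10 × 55.47) = 33.308 m/s.
v₀ = 33.308 / sin 41.00° = 33.308 / 0.6561 = 50.77 m/s.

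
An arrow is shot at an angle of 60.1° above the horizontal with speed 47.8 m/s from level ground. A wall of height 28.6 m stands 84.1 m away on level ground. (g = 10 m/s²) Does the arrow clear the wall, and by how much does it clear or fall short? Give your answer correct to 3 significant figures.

v_x = 47.8 cos 60.1° = 23.83 m/s; v_y0 = 47.8 sin 60.1° = 41.44 m/s.
Time to reach the wall: t = 84.1 / 23.83 = 3.529 s.
Height at that point: y = 41.44×3.529 − 5.000×3.529² = 83.97 m.
That is 83.97 − 28.6 = 55.4 m above the top of the wall, so the arrow clears it.

Yes — it clears the wall by 55.4 m.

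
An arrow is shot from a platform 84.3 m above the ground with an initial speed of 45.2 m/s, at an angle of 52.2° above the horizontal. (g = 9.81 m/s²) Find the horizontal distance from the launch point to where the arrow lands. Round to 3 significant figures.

Components: v_x = 45.2 cos 52.2° = 27.70 m/s, v_y = 45.2 sin 52.2° = 35.72 m/s.
Vertical: 0 = 84.3 + 35.72 t − ½(9.81) t² ⇒ 4.905 t² − 35.72 t − 84.3 = 0.
t = [35.72 + √(1276 + 1654)] / 9.810 = 9.159 s.
Horizontal: R = v_x · t = 27.70 × 9.159 = 254 m.

254 m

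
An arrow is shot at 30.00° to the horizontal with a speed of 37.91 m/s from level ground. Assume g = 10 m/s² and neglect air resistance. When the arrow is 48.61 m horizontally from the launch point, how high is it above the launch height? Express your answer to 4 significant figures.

17.10 m

v_x = 37.91 cos 30.00° = 32.831 m/s, v_y0 = 37.91 sin 30.00° = 18.955 m/s.
Time to reach x = 48.61 m: t = x / v_x = 48.61 / 32.831 = 1.4806 s.
y = v_y0 t − ½ g t² = 18.955×1.4806 − 5.000×1.4806² = 17.10 m.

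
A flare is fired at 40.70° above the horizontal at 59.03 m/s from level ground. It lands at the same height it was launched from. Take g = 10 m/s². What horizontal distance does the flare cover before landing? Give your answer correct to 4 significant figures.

344.5 m

Components: v_x = 59.03 cos 40.70° = 44.753 m/s, v_y = 59.03 sin 40.70° = 38.493 m/s.
Time of flight (same landing height): t = 2 v_y / g = 2 × 38.493 / 10 = 7.6986 s.
Range: R = v_x · t = 44.753 × 7.6986 = 344.5 m.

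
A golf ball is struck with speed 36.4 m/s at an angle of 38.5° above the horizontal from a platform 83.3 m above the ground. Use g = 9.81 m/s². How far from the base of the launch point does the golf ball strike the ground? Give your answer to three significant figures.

200 m

Components: v_x = 36.4 cos 38.5° = 28.49 m/s, v_y = 36.4 sin 38.5° = 22.66 m/s.
Vertical: 0 = 83.3 + 22.66 t − ½(9.81) t² ⇒ 4.905 t² − 22.66 t − 83.3 = 0.
t = [22.66 + √(513.5 + 1634)] / 9.810 = 7.034 s.
Horizontal: R = v_x · t = 28.49 × 7.034 = 200 m.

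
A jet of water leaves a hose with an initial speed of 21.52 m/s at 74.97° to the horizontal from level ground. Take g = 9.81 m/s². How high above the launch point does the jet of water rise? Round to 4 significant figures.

Vertical component of launch velocity: v_y = 21.52 sin 74.97° = 20.784 m/s.
At the highest point the vertical velocity is zero, so v_y² = 2 g h_max.
h_max = (20.784)² / (2 × 9.81) = 431.97 / 19.62 = 22.02 m.

22.02 m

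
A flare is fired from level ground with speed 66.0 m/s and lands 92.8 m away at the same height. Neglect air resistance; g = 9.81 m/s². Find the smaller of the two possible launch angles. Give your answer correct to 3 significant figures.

6.03°

Level-ground range: R = v₀² sin(2θ)/g ⇒ sin 2θ = R g / v₀² = 92.8×9.81/66.0² = 0.2090.
2θ = arcsin(0.2090) = 12.06° or 180° − 12.06° = 167.94°.
So θ = 6.03° or θ = 84.0°.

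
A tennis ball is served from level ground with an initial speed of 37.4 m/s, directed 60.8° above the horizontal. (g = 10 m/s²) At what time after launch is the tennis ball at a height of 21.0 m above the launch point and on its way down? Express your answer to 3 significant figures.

5.81 s

v_y0 = 37.4 sin 60.8° = 32.65 m/s.
Set y = v_y0 t − ½ g t² = 21.0: 5.000 t² − 32.65 t + 21.0 = 0.
t = [32.65 ± √(1066 − 420.0)] / 10 = (32.65 ± 25.42) / 10, giving t = 0.723 s or t = 5.81 s.
On the way down corresponds to the larger root: t = 5.81 s.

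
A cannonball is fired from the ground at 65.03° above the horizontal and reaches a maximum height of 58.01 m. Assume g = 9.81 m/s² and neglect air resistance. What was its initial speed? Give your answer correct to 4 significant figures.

37.22 m/s

At maximum height v_y = 0, so (v₀ sin θ)² = 2 g H.
v₀ sin 65.03° = √(2 × 9.81 × 58.01) = 33.737 m/s.
v₀ = 33.737 / sin 65.03° = 33.737 / 0.9065 = 37.22 m/s.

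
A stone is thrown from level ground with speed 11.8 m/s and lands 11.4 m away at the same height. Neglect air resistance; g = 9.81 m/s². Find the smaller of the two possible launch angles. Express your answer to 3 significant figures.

Level-ground range: R = v₀² sin(2θ)/g ⇒ sin 2θ = R g / v₀² = 11.4×9.81/11.8² = 0.8032.
2θ = arcsin(0.8032) = 53.44° or 180° − 53.44° = 126.56°.
So θ = 26.7° or θ = 63.3°.

26.7°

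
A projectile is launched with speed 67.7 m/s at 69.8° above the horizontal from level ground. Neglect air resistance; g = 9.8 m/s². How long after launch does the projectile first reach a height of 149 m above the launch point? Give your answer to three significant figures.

3.07 s

v_y0 = 67.7 sin 69.8° = 63.54 m/s.
Set y = v_y0 t − ½ g t² = 149: 4.900 t² − 63.54 t + 149 = 0.
t = [63.54 ± √(4037 − 2920)] / 9.8 = (63.54 ± 33.42) / 9.8, giving t = 3.07 s or t = 9.89 s.
The projectile is on the way up at the first time, so t = 3.07 s.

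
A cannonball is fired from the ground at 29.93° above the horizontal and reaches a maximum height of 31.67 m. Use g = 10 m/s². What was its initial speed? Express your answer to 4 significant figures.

At maximum height v_y = 0, so (v₀ sin θ)² = 2 g H.
v₀ sin 29.93° = √(2 × 10 × 31.67) = 25.167 m/s.
v₀ = 25.167 / sin 29.93° = 25.167 / 0.4989 = 50.44 m/s.

50.44 m/s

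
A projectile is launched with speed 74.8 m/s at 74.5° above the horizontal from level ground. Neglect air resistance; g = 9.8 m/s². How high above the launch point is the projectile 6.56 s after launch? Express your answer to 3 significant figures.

v_y0 = 74.8 sin 74.5° = 72.08 m/s.
y(t) = v_y0 t − ½ g t² = 72.08×6.56 − 4.900×6.56² = 262 m.

262 m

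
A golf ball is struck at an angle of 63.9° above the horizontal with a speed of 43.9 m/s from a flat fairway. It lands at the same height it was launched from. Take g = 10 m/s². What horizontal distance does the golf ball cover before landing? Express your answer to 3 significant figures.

For level ground, R = v₀² sin(2θ) / g.
sin(2 × 63.9°) = sin 127.8° = 0.7902.
R = (43.9)² × 0.7902 / 10 = 152 m.

152 m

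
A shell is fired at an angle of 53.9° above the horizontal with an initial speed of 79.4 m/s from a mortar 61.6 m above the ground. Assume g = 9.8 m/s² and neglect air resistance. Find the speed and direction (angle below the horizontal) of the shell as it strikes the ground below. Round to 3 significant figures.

86.7 m/s at 57.3° below the horizontal

v_x = 79.4 cos 53.9° = 46.78 m/s (constant).
|v_y| at impact = √((64.15)² + 2×9.8×61.6) = 72.96 m/s.
Speed = √(46.78² + 72.96²) = 86.7 m/s; angle = arctan(72.96/46.78) = 57.3° below horizontal.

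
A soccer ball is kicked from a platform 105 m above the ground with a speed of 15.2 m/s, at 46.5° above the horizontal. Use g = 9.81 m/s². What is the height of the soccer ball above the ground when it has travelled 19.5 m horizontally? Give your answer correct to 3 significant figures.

109 m

v_x = 15.2 cos 46.5° = 10.46 m/s, v_y0 = 15.2 sin 46.5° = 11.03 m/s.
Time to reach x = 19.5 m: t = x / v_x = 19.5 / 10.46 = 1.864 s.
y = 105 + v_y0 t − ½ g t² = 105 + 11.03×1.864 − 4.905×1.864² = 109 m.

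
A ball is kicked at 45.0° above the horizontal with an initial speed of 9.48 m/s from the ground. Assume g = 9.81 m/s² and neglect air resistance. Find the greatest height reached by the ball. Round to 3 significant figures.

Vertical component of launch velocity: v_y = 9.48 sin 45.0° = 6.703 m/s.
At the highest point the vertical velocity is zero, so v_y² = 2 g h_max.
h_max = (6.703)² / (2 × 9.81) = 44.93 / 19.62 = 2.29 m.

2.29 m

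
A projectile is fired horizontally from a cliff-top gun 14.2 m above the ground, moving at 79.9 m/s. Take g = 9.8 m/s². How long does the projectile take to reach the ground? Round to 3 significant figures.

1.70 s

The horizontal speed doesn't affect the fall. With v_y0 = 0, h = ½ g t².
t = √(2 × 14.2 / 9.8) = √2.898 = 1.70 s.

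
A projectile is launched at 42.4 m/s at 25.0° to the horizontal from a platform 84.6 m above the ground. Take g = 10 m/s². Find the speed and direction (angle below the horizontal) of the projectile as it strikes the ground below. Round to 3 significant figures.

59.1 m/s at 49.4° below the horizontal

v_x = 42.4 cos 25.0° = 38.43 m/s (constant).
|v_y| at impact = √((17.92)² + 2×10×84.6) = 44.87 m/s.
Speed = √(38.43² + 44.87²) = 59.1 m/s; angle = arctan(44.87/38.43) = 49.4° below horizontal.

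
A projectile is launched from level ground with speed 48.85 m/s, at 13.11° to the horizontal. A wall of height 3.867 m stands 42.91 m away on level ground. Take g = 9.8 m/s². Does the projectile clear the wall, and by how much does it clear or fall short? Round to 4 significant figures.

v_x = 48.85 cos 13.11° = 47.577 m/s; v_y0 = 48.85 sin 13.11° = 11.080 m/s.
Time to reach the wall: t = 42.91 / 47.577 = 0.90191 s.
Height at that point: y = 11.080×0.90191 − 4.900×0.90191² = 6.0073 m.
That is 6.0073 − 3.867 = 2.140 m above the top of the wall, so the projectile clears it.

Yes — it clears the wall by 2.140 m.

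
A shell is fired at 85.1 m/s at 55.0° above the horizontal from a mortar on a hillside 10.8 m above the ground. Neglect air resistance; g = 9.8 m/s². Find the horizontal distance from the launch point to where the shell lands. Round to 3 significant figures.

Components: v_x = 85.1 cos 55.0° = 48.81 m/s, v_y = 85.1 sin 55.0° = 69.71 m/s.
Vertical: 0 = 10.8 + 69.71 t − ½(9.8) t² ⇒ 4.900 t² − 69.71 t − 10.8 = 0.
t = [69.71 + √(4859 + 211.7)] / 9.800 = 14.38 s.
Horizontal: R = v_x · t = 48.81 × 14.38 = 702 m.

702 m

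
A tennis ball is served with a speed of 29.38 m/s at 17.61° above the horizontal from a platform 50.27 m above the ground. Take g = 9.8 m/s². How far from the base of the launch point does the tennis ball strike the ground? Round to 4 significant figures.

118.6 m

Components: v_x = 29.38 cos 17.61° = 28.003 m/s, v_y = 29.38 sin 17.61° = 8.8885 m/s.
Vertical: 0 = 50.27 + 8.8885 t − ½(9.8) t² ⇒ 4.900 t² − 8.8885 t − 50.27 = 0.
t = [8.8885 + √(79.005 + 985.29)] / 9.800 = 4.2359 s.
Horizontal: R = v_x · t = 28.003 × 4.2359 = 118.6 m.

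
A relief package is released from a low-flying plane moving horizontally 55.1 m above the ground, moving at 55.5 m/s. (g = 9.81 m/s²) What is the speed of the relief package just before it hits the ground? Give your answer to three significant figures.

Fall time: t = √(2 × 55.1 / 9.81) = 3.352 s.
At impact: v_x = 55.5 m/s (unchanged), v_y = g t = 9.81 × 3.352 = 32.88 m/s.
Speed = √(v_x² + v_y²) = √(3080 + 1081) = 64.5 m/s.

64.5 m/s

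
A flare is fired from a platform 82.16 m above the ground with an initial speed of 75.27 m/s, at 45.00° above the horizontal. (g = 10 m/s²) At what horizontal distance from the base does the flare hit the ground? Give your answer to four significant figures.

639.4 m

Components: v_x = 75.27 cos 45.00° = 53.224 m/s, v_y = 75.27 sin 45.00° = 53.224 m/s.
Vertical: 0 = 82.16 + 53.224 t − ½(10) t² ⇒ 5.000 t² − 53.224 t − 82.16 = 0.
t = [53.224 + √(2832.8 + 1643.2)] / 10.00 = 12.013 s.
Horizontal: R = v_x · t = 53.224 × 12.013 = 639.4 m.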